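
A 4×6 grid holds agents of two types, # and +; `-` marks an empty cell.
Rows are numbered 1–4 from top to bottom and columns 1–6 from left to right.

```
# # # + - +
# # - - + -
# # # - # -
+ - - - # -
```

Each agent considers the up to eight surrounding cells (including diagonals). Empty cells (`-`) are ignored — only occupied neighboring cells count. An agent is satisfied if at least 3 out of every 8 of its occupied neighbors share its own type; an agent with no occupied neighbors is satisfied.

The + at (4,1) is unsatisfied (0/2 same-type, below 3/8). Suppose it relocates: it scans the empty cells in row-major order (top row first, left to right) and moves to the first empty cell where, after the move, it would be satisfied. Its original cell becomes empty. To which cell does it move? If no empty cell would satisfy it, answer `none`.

Vacating (4,1). Empty cells in order:
  (1,5): 3/3 same-type → satisfied — stop here.

(1,5)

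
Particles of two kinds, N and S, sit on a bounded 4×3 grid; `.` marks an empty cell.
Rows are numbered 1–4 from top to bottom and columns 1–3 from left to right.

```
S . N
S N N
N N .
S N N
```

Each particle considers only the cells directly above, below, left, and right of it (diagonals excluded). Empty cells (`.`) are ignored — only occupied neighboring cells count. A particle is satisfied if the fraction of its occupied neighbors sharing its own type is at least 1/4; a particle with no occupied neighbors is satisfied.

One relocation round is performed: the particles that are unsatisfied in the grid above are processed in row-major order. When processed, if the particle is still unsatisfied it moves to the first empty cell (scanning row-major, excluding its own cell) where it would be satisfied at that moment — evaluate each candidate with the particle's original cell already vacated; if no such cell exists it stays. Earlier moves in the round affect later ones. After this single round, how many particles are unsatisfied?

0

Initially unsatisfied (in order): (4,1).
  (4,1) → (1,2).
Resulting grid:
S S N
S N N
N N .
. N N
All satisfied now.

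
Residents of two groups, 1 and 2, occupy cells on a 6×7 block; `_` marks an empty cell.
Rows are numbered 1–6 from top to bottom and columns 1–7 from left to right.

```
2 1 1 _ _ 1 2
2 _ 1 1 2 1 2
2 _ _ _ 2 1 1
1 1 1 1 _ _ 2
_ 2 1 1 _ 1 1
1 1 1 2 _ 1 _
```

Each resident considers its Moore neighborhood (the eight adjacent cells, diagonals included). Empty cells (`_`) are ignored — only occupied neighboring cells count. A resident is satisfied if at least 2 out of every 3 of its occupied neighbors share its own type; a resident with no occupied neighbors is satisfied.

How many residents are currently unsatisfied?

Row 1: (1,1)2 1/2 unhappy · (1,2)1 2/4 unhappy · (1,3)1 3/3 ok · (1,6)1 1/4 unhappy · (1,7)2 1/3 unhappy
Row 2: (2,1)2 2/3 ok · (2,3)1 3/3 ok · (2,4)1 2/4 unhappy · (2,5)2 1/5 unhappy · (2,6)1 3/7 unhappy · (2,7)2 1/5 unhappy
Row 3: (3,1)2 1/3 unhappy · (3,5)2 1/5 unhappy · (3,6)1 2/6 unhappy · (3,7)1 2/4 unhappy
Row 4: (4,1)1 1/3 unhappy · (4,2)1 3/5 unhappy · (4,3)1 4/5 ok · (4,4)1 3/4 ok · (4,7)2 0/4 unhappy
Row 5: (5,2)2 0/7 unhappy · (5,3)1 6/8 ok · (5,4)1 4/5 ok · (5,6)1 2/3 ok · (5,7)1 2/3 ok
Row 6: (6,1)1 1/2 unhappy · (6,2)1 3/4 ok · (6,3)1 3/5 unhappy · (6,4)2 0/3 unhappy · (6,6)1 2/2 ok
Unsatisfied: (1,1), (1,2), (1,6), (1,7), (2,4), (2,5), (2,6), (2,7), (3,1), (3,5), (3,6), (3,7), (4,1), (4,2), (4,7), (5,2), (6,1), (6,3), (6,4) — 19 in total.

19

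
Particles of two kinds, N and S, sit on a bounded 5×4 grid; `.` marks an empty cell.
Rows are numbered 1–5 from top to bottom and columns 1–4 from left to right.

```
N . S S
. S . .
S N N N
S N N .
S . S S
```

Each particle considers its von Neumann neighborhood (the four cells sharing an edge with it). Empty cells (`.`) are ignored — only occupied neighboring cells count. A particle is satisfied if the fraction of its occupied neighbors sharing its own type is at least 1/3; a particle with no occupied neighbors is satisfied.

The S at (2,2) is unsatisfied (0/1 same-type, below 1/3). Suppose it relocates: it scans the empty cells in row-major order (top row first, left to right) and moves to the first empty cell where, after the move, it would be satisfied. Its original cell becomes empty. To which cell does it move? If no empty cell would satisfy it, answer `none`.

(1,2)

Vacating (2,2). Empty cells in order:
  (1,2): 1/2 same-type → satisfied — stop here.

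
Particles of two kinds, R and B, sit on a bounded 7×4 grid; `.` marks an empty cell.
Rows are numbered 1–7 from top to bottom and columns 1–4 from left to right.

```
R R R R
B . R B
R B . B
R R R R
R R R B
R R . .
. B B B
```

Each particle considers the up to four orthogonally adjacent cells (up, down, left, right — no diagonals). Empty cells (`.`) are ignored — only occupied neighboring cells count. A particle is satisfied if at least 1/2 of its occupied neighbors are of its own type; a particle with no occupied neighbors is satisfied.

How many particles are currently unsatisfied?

6

Row 1: (1,1)R 1/2 ✓ · (1,2)R 2/2 ✓ · (1,3)R 3/3 ✓ · (1,4)R 1/2 ✓
Row 2: (2,1)B 0/2 ✗ · (2,3)R 1/2 ✓ · (2,4)B 1/3 ✗
Row 3: (3,1)R 1/3 ✗ · (3,2)B 0/2 ✗ · (3,4)B 1/2 ✓
Row 4: (4,1)R 3/3 ✓ · (4,2)R 3/4 ✓ · (4,3)R 3/3 ✓ · (4,4)R 1/3 ✗
Row 5: (5,1)R 3/3 ✓ · (5,2)R 4/4 ✓ · (5,3)R 2/3 ✓ · (5,4)B 0/2 ✗
Row 6: (6,1)R 2/2 ✓ · (6,2)R 2/3 ✓
Row 7: (7,2)B 1/2 ✓ · (7,3)B 2/2 ✓ · (7,4)B 1/1 ✓
Unsatisfied: (2,1), (2,4), (3,1), (3,2), (4,4), (5,4) — 6 in total.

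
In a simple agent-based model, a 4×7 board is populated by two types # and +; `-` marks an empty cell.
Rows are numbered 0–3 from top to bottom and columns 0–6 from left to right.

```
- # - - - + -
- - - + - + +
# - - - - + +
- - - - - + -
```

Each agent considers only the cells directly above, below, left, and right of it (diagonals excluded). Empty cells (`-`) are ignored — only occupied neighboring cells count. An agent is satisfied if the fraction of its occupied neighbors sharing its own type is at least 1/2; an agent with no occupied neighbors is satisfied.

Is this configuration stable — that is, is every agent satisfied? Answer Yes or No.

Row 0: (0,1)# 0/0 ok · (0,5)+ 1/1 ok
Row 1: (1,3)+ 0/0 ok · (1,5)+ 3/3 ok · (1,6)+ 2/2 ok
Row 2: (2,0)# 0/0 ok · (2,5)+ 3/3 ok · (2,6)+ 2/2 ok
Row 3: (3,5)+ 1/1 ok
All meet the threshold, so the configuration is stable.

Yes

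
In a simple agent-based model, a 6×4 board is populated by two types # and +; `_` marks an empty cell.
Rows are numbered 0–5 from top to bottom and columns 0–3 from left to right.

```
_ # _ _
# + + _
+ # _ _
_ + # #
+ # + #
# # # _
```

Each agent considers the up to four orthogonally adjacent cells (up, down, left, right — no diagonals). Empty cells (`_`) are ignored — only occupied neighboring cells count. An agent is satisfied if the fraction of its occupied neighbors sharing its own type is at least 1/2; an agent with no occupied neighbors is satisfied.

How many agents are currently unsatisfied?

Row 0: (0,1)# 0/1 ✗
Row 1: (1,0)# 0/2 ✗ · (1,1)+ 1/4 ✗ · (1,2)+ 1/1 ✓
Row 2: (2,0)+ 0/2 ✗ · (2,1)# 0/3 ✗
Row 3: (3,1)+ 0/3 ✗ · (3,2)# 1/3 ✗ · (3,3)# 2/2 ✓
Row 4: (4,0)+ 0/2 ✗ · (4,1)# 1/4 ✗ · (4,2)+ 0/4 ✗ · (4,3)# 1/2 ✓
Row 5: (5,0)# 1/2 ✓ · (5,1)# 3/3 ✓ · (5,2)# 1/2 ✓
Unsatisfied: (0,1), (1,0), (1,1), (2,0), (2,1), (3,1), (3,2), (4,0), (4,1), (4,2) — 10 in total.

10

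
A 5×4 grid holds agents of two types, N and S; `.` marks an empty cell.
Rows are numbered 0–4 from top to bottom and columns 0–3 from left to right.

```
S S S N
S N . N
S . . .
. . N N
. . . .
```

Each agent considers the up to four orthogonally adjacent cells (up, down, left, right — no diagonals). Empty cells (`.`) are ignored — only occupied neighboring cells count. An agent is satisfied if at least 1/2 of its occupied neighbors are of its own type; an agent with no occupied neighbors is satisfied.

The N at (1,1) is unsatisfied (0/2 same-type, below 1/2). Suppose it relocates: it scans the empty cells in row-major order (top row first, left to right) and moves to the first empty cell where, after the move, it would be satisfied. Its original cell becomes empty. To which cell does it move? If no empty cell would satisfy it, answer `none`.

(1,2)

Vacating (1,1). Empty cells in order:
  (1,2): 1/2 same-type → satisfied — stop here.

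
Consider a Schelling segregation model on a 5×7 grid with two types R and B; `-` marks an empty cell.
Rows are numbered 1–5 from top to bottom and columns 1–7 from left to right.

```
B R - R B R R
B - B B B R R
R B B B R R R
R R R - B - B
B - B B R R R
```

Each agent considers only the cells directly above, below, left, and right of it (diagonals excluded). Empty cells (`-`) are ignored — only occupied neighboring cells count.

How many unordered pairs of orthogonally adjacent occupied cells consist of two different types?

18

Scan each occupied cell's neighbors to the right and below so each pair is counted once.
From row 1: 4 unlike of 9 pairs (running 4/9).
From row 2: 3 unlike of 10 pairs (running 7/19).
From row 3: 6 unlike of 11 pairs (running 13/30).
From row 4: 4 unlike of 6 pairs (running 17/36).
From row 5: 1 unlike of 4 pairs (running 18/40).
Total adjacent occupied pairs: 40; unlike-type pairs: 18.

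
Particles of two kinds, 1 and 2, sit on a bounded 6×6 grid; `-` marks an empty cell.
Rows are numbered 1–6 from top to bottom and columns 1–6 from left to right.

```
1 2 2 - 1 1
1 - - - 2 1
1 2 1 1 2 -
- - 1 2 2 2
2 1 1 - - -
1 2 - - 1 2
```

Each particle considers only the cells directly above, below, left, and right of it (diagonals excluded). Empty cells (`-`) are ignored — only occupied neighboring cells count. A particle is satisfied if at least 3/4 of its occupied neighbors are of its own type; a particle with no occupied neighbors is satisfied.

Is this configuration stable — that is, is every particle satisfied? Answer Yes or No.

Row 1: (1,1)1 1/2 unhappy · (1,2)2 1/2 unhappy · (1,3)2 1/1 ok · (1,5)1 1/2 unhappy · (1,6)1 2/2 ok
Row 2: (2,1)1 2/2 ok · (2,5)2 1/3 unhappy · (2,6)1 1/2 unhappy
Row 3: (3,1)1 1/2 unhappy · (3,2)2 0/2 unhappy · (3,3)1 2/3 unhappy · (3,4)1 1/3 unhappy · (3,5)2 2/3 unhappy
Row 4: (4,3)1 2/3 unhappy · (4,4)2 1/3 unhappy · (4,5)2 3/3 ok · (4,6)2 1/1 ok
Row 5: (5,1)2 0/2 unhappy · (5,2)1 1/3 unhappy · (5,3)1 2/2 ok
Row 6: (6,1)1 0/2 unhappy · (6,2)2 0/2 unhappy · (6,5)1 0/1 unhappy · (6,6)2 0/1 unhappy
For instance (1,1) has only 1/2 same-type neighbors, below 3/4.

No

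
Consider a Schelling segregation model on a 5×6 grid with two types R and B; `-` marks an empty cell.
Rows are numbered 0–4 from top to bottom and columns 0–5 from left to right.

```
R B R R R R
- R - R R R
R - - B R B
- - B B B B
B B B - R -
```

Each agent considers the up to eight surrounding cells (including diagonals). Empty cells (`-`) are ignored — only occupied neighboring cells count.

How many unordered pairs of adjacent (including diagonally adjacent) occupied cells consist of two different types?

15

Scan each occupied cell's neighbors to the right and below (and the two forward diagonals) so each pair is counted once.
From row 0: 3 unlike of 16 pairs (running 3/16).
From row 1: 4 unlike of 10 pairs (running 7/26).
From row 2: 5 unlike of 10 pairs (running 12/36).
From row 3: 3 unlike of 9 pairs (running 15/45).
From row 4: 0 unlike of 2 pairs (running 15/47).
Total adjacent occupied pairs: 47; unlike-type pairs: 15.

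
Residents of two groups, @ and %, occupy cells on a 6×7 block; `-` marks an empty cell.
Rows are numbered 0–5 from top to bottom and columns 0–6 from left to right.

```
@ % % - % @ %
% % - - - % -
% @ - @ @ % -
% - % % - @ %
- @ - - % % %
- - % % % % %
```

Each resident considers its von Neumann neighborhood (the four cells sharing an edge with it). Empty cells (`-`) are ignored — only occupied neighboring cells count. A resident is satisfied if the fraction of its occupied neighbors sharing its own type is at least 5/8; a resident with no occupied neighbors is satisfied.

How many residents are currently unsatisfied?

Row 0: (0,0)@ 0/2 ✗ · (0,1)% 2/3 ✓ · (0,2)% 1/1 ✓ · (0,4)% 0/1 ✗ · (0,5)@ 0/3 ✗ · (0,6)% 0/1 ✗
Row 1: (1,0)% 2/3 ✓ · (1,1)% 2/3 ✓ · (1,5)% 1/2 ✗
Row 2: (2,0)% 2/3 ✓ · (2,1)@ 0/2 ✗ · (2,3)@ 1/2 ✗ · (2,4)@ 1/2 ✗ · (2,5)% 1/3 ✗
Row 3: (3,0)% 1/1 ✓ · (3,2)% 1/1 ✓ · (3,3)% 1/2 ✗ · (3,5)@ 0/3 ✗ · (3,6)% 1/2 ✗
Row 4: (4,1)@ 0/0 ✓ · (4,4)% 2/2 ✓ · (4,5)% 3/4 ✓ · (4,6)% 3/3 ✓
Row 5: (5,2)% 1/1 ✓ · (5,3)% 2/2 ✓ · (5,4)% 3/3 ✓ · (5,5)% 3/3 ✓ · (5,6)% 2/2 ✓
Unsatisfied: (0,0), (0,4), (0,5), (0,6), (1,5), (2,1), (2,3), (2,4), (2,5), (3,3), (3,5), (3,6) — 12 in total.

12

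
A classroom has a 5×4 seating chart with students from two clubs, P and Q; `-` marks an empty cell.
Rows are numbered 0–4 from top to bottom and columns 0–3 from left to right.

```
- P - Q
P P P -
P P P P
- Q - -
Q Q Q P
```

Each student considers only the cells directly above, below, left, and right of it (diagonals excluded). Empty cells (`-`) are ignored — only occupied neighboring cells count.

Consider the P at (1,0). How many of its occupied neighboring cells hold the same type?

2

Occupied neighbors of (1,0): (2,0)=P, (1,1)=P.
Same type (P): 2 of 2.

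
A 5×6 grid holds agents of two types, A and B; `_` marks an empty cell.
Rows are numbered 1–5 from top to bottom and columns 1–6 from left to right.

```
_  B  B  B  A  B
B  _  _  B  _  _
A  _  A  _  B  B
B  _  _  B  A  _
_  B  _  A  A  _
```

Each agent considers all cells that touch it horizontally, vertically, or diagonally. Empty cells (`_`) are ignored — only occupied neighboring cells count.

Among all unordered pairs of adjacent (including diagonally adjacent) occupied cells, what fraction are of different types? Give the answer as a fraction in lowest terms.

1/2

Scan each occupied cell's neighbors to the right and below (and the two forward diagonals) so each pair is counted once.
From row 1: 3 unlike of 8 pairs (running 3/8).
From row 2: 2 unlike of 3 pairs (running 5/11).
From row 3: 4 unlike of 6 pairs (running 9/17).
From row 4: 3 unlike of 6 pairs (running 12/23).
From row 5: 0 unlike of 1 pairs (running 12/24).
Total adjacent occupied pairs: 24; unlike-type pairs: 12.
12/24 reduces to 1/2.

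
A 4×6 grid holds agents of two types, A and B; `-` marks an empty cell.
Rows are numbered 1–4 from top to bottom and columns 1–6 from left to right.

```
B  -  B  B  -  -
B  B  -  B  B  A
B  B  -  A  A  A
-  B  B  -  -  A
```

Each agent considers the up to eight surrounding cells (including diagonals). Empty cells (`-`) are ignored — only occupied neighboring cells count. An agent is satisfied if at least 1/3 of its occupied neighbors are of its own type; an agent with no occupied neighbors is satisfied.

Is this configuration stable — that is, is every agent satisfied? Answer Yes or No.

Row 1: (1,1)B 2/2 ✓ · (1,3)B 3/3 ✓ · (1,4)B 3/3 ✓
Row 2: (2,1)B 4/4 ✓ · (2,2)B 5/5 ✓ · (2,4)B 3/5 ✓ · (2,5)B 2/6 ✓ · (2,6)A 2/3 ✓
Row 3: (3,1)B 4/4 ✓ · (3,2)B 5/5 ✓ · (3,4)A 1/4 ✗ · (3,5)A 4/6 ✓ · (3,6)A 3/4 ✓
Row 4: (4,2)B 3/3 ✓ · (4,3)B 2/3 ✓ · (4,6)A 2/2 ✓
For instance (3,4) has only 1/4 same-type neighbors, below 1/3.

No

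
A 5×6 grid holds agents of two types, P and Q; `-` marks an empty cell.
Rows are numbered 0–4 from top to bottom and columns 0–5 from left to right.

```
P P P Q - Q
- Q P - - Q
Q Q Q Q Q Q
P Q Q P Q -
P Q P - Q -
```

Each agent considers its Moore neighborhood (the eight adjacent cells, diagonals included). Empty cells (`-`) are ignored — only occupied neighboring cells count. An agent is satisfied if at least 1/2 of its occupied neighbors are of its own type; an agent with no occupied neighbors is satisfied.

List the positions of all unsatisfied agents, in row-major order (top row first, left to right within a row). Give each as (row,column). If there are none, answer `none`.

(0,3), (1,1), (1,2), (3,0), (3,3), (4,0), (4,1), (4,2)

(0,0)P 1/2 satisfied
(0,1)P 3/4 satisfied
(0,2)P 2/4 satisfied
(0,3)Q 0/2 not
(0,5)Q 1/1 satisfied
(1,1)Q 3/7 not
(1,2)P 2/7 not
(1,5)Q 3/3 satisfied
(2,0)Q 3/4 satisfied
(2,1)Q 5/7 satisfied
(2,2)Q 5/7 satisfied
(2,3)Q 4/6 satisfied
(2,4)Q 4/5 satisfied
(2,5)Q 3/3 satisfied
(3,0)P 1/5 not
(3,1)Q 5/8 satisfied
(3,2)Q 5/7 satisfied
(3,3)P 1/7 not
(3,4)Q 4/5 satisfied
(4,0)P 1/3 not
(4,1)Q 2/5 not
(4,2)P 1/4 not
(4,4)Q 1/2 satisfied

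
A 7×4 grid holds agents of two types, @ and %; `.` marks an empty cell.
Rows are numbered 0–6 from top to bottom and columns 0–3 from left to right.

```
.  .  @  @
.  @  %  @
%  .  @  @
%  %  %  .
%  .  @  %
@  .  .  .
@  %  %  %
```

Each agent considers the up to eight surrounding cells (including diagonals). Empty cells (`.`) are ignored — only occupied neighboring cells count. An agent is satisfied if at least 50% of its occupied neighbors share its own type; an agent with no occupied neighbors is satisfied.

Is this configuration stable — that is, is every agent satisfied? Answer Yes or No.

Row 0: (0,2)@ 3/4 satisfied · (0,3)@ 2/3 satisfied
Row 1: (1,1)@ 2/4 satisfied · (1,2)% 0/6 not · (1,3)@ 4/5 satisfied
Row 2: (2,0)% 2/3 satisfied · (2,2)@ 3/6 satisfied · (2,3)@ 2/4 satisfied
Row 3: (3,0)% 3/3 satisfied · (3,1)% 4/6 satisfied · (3,2)% 2/5 not
Row 4: (4,0)% 2/3 satisfied · (4,2)@ 0/3 not · (4,3)% 1/2 satisfied
Row 5: (5,0)@ 1/3 not
Row 6: (6,0)@ 1/2 satisfied · (6,1)% 1/3 not · (6,2)% 2/2 satisfied · (6,3)% 1/1 satisfied
For instance (1,2) has only 0/6 same-type neighbors, below 1/2.

No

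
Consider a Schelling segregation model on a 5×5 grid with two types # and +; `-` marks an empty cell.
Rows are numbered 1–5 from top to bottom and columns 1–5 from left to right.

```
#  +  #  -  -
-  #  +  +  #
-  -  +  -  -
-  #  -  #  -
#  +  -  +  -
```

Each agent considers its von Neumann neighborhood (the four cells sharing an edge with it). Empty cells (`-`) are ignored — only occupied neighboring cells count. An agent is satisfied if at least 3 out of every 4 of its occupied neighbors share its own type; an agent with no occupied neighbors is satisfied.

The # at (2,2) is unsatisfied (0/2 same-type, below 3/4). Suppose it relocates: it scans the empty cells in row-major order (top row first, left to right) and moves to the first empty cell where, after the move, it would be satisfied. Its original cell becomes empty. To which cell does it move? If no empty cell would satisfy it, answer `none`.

Vacating (2,2). Empty cells in order:
  (1,4): 1/2 same-type → still unsatisfied.
  (1,5): 1/1 same-type → satisfied — stop here.

(1,5)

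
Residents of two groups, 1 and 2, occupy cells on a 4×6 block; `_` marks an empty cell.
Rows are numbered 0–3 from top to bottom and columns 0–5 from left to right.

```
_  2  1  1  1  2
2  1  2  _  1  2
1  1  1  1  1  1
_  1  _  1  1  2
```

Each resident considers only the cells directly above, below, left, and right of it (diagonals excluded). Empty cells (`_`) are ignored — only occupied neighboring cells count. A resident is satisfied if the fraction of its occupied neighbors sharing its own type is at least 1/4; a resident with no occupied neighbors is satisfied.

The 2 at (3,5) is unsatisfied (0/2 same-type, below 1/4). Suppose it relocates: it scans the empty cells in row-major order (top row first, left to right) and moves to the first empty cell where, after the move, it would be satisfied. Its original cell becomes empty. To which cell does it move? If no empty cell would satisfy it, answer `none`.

(0,0)

Vacating (3,5). Empty cells in order:
  (0,0): 2/2 same-type → satisfied — stop here.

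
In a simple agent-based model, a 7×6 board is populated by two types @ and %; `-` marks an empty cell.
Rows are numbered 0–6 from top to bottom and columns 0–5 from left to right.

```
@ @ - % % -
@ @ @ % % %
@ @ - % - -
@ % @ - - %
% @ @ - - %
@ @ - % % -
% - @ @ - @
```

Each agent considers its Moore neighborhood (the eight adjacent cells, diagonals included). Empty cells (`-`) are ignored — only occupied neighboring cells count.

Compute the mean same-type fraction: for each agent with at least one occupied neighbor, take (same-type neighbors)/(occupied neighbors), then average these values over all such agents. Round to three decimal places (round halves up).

0.655

Row 0: (0,0)@ 3/3 · (0,1)@ 4/4 · (0,3)% 3/4 · (0,4)% 4/4
Row 1: (1,0)@ 5/5 · (1,1)@ 6/6 · (1,2)@ 3/6 · (1,3)% 4/5 · (1,4)% 5/5 · (1,5)% 2/2
Row 2: (2,0)@ 4/5 · (2,1)@ 6/7 · (2,3)% 2/4
Row 3: (3,0)@ 3/5 · (3,1)% 1/7 · (3,2)@ 3/5 · (3,5)% 1/1
Row 4: (4,0)% 1/5 · (4,1)@ 5/7 · (4,2)@ 3/5 · (4,5)% 2/2
Row 5: (5,0)@ 2/4 · (5,1)@ 4/6 · (5,3)% 1/4 · (5,4)% 2/4
Row 6: (6,0)% 0/2 · (6,2)@ 2/3 · (6,3)@ 1/3 · (6,5)@ 0/1
Sum over 29 agents: 3/3 + 4/4 + 3/4 + 4/4 + 5/5 + 6/6 + 3/6 + 4/5 + 5/5 + 2/2 + 4/5 + 6/7 + 2/4 + 3/5 + 1/7 + 3/5 + 1/1 + 1/5 + 5/7 + 3/5 + 2/2 + 2/4 + 4/6 + 1/4 + 2/4 + 0/2 + 2/3 + 1/3 + 0/1 = 1993/105; mean = 1993/105 ÷ 29 = 1993/3045 = 0.654515… → 0.655.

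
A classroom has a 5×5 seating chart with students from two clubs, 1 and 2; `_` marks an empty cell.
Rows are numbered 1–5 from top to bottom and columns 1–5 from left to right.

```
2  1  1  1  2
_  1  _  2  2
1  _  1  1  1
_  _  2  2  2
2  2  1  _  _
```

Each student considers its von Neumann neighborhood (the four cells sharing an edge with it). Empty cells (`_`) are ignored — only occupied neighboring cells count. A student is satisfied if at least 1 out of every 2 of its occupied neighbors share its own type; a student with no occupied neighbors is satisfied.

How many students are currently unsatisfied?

(1,1)2 0/1 unhappy
(1,2)1 2/3 ok
(1,3)1 2/2 ok
(1,4)1 1/3 unhappy
(1,5)2 1/2 ok
(2,2)1 1/1 ok
(2,4)2 1/3 unhappy
(2,5)2 2/3 ok
(3,1)1 0/0 ok
(3,3)1 1/2 ok
(3,4)1 2/4 ok
(3,5)1 1/3 unhappy
(4,3)2 1/3 unhappy
(4,4)2 2/3 ok
(4,5)2 1/2 ok
(5,1)2 1/1 ok
(5,2)2 1/2 ok
(5,3)1 0/2 unhappy
Unsatisfied: (1,1), (1,4), (2,4), (3,5), (4,3), (5,3) — 6 in total.

6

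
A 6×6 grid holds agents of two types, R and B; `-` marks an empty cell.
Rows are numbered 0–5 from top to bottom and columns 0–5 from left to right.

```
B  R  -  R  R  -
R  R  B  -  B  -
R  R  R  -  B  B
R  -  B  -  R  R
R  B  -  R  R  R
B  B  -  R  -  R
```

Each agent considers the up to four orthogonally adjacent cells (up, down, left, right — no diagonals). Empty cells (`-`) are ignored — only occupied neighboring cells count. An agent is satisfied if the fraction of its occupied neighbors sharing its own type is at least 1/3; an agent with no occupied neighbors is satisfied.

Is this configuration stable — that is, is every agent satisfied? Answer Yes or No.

No

(0,0)B 0/2 ✗
(0,1)R 1/2 ✓
(0,3)R 1/1 ✓
(0,4)R 1/2 ✓
(1,0)R 2/3 ✓
(1,1)R 3/4 ✓
(1,2)B 0/2 ✗
(1,4)B 1/2 ✓
(2,0)R 3/3 ✓
(2,1)R 3/3 ✓
(2,2)R 1/3 ✓
(2,4)B 2/3 ✓
(2,5)B 1/2 ✓
(3,0)R 2/2 ✓
(3,2)B 0/1 ✗
(3,4)R 2/3 ✓
(3,5)R 2/3 ✓
(4,0)R 1/3 ✓
(4,1)B 1/2 ✓
(4,3)R 2/2 ✓
(4,4)R 3/3 ✓
(4,5)R 3/3 ✓
(5,0)B 1/2 ✓
(5,1)B 2/2 ✓
(5,3)R 1/1 ✓
(5,5)R 1/1 ✓
For instance (0,0) has only 0/2 same-type neighbors, below 1/3.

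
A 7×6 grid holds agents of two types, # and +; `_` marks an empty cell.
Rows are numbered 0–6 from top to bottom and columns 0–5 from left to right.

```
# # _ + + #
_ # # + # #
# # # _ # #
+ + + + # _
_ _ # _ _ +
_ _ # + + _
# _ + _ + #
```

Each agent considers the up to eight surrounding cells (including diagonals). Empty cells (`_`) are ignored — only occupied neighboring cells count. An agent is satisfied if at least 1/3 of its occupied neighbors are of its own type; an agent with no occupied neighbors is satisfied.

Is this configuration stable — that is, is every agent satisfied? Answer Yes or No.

No

(0,0)# 2/2 ✓
(0,1)# 3/3 ✓
(0,3)+ 2/4 ✓
(0,4)+ 2/5 ✓
(0,5)# 2/3 ✓
(1,1)# 6/6 ✓
(1,2)# 4/6 ✓
(1,3)+ 2/6 ✓
(1,4)# 4/7 ✓
(1,5)# 4/5 ✓
(2,0)# 2/4 ✓
(2,1)# 4/7 ✓
(2,2)# 3/7 ✓
(2,4)# 4/6 ✓
(2,5)# 4/4 ✓
(3,0)+ 1/3 ✓
(3,1)+ 2/6 ✓
(3,2)+ 2/5 ✓
(3,3)+ 1/5 ✗
(3,4)# 2/4 ✓
(4,2)# 1/5 ✗
(4,5)+ 1/2 ✓
(5,2)# 1/3 ✓
(5,3)+ 3/5 ✓
(5,4)+ 3/4 ✓
(6,0)# 0/0 ✓
(6,2)+ 1/2 ✓
(6,4)+ 2/3 ✓
(6,5)# 0/2 ✗
For instance (3,3) has only 1/5 same-type neighbors, below 1/3.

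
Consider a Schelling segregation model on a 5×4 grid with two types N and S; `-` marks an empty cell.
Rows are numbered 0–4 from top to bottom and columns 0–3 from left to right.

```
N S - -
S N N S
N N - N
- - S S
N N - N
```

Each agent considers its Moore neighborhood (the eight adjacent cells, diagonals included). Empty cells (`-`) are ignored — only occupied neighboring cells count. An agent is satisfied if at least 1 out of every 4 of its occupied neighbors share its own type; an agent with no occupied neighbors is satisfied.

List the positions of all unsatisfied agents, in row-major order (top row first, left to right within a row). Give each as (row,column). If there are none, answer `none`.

Row 0: (0,0)N 1/3 ✓ · (0,1)S 1/4 ✓
Row 1: (1,0)S 1/5 ✗ · (1,1)N 4/6 ✓ · (1,2)N 3/5 ✓ · (1,3)S 0/2 ✗
Row 2: (2,0)N 2/3 ✓ · (2,1)N 3/5 ✓ · (2,3)N 1/4 ✓
Row 3: (3,2)S 1/5 ✗ · (3,3)S 1/3 ✓
Row 4: (4,0)N 1/1 ✓ · (4,1)N 1/2 ✓ · (4,3)N 0/2 ✗

(1,0), (1,3), (3,2), (4,3)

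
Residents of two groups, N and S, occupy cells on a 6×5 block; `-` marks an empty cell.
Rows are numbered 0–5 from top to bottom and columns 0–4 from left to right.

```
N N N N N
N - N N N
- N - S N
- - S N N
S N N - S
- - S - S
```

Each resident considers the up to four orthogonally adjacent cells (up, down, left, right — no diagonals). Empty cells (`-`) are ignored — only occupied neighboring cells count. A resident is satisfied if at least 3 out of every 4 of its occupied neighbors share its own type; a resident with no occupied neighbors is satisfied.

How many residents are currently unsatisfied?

(0,0)N 2/2 ✓
(0,1)N 2/2 ✓
(0,2)N 3/3 ✓
(0,3)N 3/3 ✓
(0,4)N 2/2 ✓
(1,0)N 1/1 ✓
(1,2)N 2/2 ✓
(1,3)N 3/4 ✓
(1,4)N 3/3 ✓
(2,1)N 0/0 ✓
(2,3)S 0/3 ✗
(2,4)N 2/3 ✗
(3,2)S 0/2 ✗
(3,3)N 1/3 ✗
(3,4)N 2/3 ✗
(4,0)S 0/1 ✗
(4,1)N 1/2 ✗
(4,2)N 1/3 ✗
(4,4)S 1/2 ✗
(5,2)S 0/1 ✗
(5,4)S 1/1 ✓
Unsatisfied: (2,3), (2,4), (3,2), (3,3), (3,4), (4,0), (4,1), (4,2), (4,4), (5,2) — 10 in total.

10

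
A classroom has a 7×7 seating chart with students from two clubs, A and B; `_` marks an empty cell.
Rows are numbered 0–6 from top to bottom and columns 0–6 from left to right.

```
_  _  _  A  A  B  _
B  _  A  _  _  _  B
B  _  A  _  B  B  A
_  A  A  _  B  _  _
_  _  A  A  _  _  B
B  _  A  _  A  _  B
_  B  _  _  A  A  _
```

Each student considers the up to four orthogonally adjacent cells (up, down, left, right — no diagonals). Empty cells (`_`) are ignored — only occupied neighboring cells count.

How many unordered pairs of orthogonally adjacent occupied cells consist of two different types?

Scan each occupied cell's neighbors to the right and below so each pair is counted once.
From row 0: 1 unlike of 2 pairs (running 1/2).
From row 1: 1 unlike of 3 pairs (running 2/5).
From row 2: 1 unlike of 4 pairs (running 3/9).
From row 3: 0 unlike of 2 pairs (running 3/11).
From row 4: 0 unlike of 3 pairs (running 3/14).
From row 5: 0 unlike of 1 pairs (running 3/15).
From row 6: 0 unlike of 1 pairs (running 3/16).
Total adjacent occupied pairs: 16; unlike-type pairs: 3.

3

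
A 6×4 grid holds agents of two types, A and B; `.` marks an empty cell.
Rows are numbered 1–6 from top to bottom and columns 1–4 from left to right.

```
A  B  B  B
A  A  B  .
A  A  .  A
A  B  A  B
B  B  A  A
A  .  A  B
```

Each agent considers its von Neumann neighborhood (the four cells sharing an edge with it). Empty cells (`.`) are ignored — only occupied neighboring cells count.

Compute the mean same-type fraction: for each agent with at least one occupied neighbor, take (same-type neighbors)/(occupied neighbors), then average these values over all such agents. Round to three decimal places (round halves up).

Row 1: (1,1)A 1/2 · (1,2)B 1/3 · (1,3)B 3/3 · (1,4)B 1/1
Row 2: (2,1)A 3/3 · (2,2)A 2/4 · (2,3)B 1/2
Row 3: (3,1)A 3/3 · (3,2)A 2/3 · (3,4)A 0/1
Row 4: (4,1)A 1/3 · (4,2)B 1/4 · (4,3)A 1/3 · (4,4)B 0/3
Row 5: (5,1)B 1/3 · (5,2)B 2/3 · (5,3)A 3/4 · (5,4)A 1/3
Row 6: (6,1)A 0/1 · (6,3)A 1/2 · (6,4)B 0/2
Sum over 21 agents: 1/2 + 1/3 + 3/3 + 1/1 + 3/3 + 2/4 + 1/2 + 3/3 + 2/3 + 0/1 + 1/3 + 1/4 + 1/3 + 0/3 + 1/3 + 2/3 + 3/4 + 1/3 + 0/1 + 1/2 + 0/2 = 10; mean = 10 ÷ 21 = 10/21 = 0.476190… → 0.476.

0.476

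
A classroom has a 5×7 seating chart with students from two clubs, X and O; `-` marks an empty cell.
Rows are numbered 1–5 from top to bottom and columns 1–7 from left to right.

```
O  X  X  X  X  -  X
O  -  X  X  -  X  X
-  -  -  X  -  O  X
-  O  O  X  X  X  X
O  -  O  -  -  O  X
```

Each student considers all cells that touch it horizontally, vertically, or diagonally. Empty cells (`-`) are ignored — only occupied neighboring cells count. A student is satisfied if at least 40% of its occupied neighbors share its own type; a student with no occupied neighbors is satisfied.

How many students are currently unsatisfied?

2

Row 1: (1,1)O 1/2 ✓ · (1,2)X 2/4 ✓ · (1,3)X 4/4 ✓ · (1,4)X 4/4 ✓ · (1,5)X 3/3 ✓ · (1,7)X 2/2 ✓
Row 2: (2,1)O 1/2 ✓ · (2,3)X 5/5 ✓ · (2,4)X 5/5 ✓ · (2,6)X 4/5 ✓ · (2,7)X 3/4 ✓
Row 3: (3,4)X 4/5 ✓ · (3,6)O 0/6 ✗ · (3,7)X 4/5 ✓
Row 4: (4,2)O 3/3 ✓ · (4,3)O 2/4 ✓ · (4,4)X 2/4 ✓ · (4,5)X 3/5 ✓ · (4,6)X 4/6 ✓ · (4,7)X 3/5 ✓
Row 5: (5,1)O 1/1 ✓ · (5,3)O 2/3 ✓ · (5,6)O 0/4 ✗ · (5,7)X 2/3 ✓
Unsatisfied: (3,6), (5,6) — 2 in total.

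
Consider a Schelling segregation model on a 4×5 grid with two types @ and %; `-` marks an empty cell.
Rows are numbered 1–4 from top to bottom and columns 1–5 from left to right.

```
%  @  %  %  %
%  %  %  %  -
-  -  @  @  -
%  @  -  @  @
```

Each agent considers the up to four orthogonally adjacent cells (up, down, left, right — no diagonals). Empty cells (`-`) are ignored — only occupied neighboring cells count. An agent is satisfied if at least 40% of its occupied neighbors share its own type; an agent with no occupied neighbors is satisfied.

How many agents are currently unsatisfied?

3

(1,1)% 1/2 ✓
(1,2)@ 0/3 ✗
(1,3)% 2/3 ✓
(1,4)% 3/3 ✓
(1,5)% 1/1 ✓
(2,1)% 2/2 ✓
(2,2)% 2/3 ✓
(2,3)% 3/4 ✓
(2,4)% 2/3 ✓
(3,3)@ 1/2 ✓
(3,4)@ 2/3 ✓
(4,1)% 0/1 ✗
(4,2)@ 0/1 ✗
(4,4)@ 2/2 ✓
(4,5)@ 1/1 ✓
Unsatisfied: (1,2), (4,1), (4,2) — 3 in total.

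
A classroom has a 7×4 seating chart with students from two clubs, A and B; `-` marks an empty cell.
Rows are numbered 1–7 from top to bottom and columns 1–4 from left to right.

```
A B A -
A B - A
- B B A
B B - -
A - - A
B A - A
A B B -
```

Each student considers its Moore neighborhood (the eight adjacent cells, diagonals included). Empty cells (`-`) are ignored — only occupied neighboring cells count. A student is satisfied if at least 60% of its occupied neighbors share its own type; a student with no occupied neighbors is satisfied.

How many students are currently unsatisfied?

Row 1: (1,1)A 1/3 unhappy · (1,2)B 1/4 unhappy · (1,3)A 1/3 unhappy
Row 2: (2,1)A 1/4 unhappy · (2,2)B 3/6 unhappy · (2,4)A 2/3 ok
Row 3: (3,2)B 4/5 ok · (3,3)B 3/5 ok · (3,4)A 1/2 unhappy
Row 4: (4,1)B 2/3 ok · (4,2)B 3/4 ok
Row 5: (5,1)A 1/4 unhappy · (5,4)A 1/1 ok
Row 6: (6,1)B 1/4 unhappy · (6,2)A 2/5 unhappy · (6,4)A 1/2 unhappy
Row 7: (7,1)A 1/3 unhappy · (7,2)B 2/4 unhappy · (7,3)B 1/3 unhappy
Unsatisfied: (1,1), (1,2), (1,3), (2,1), (2,2), (3,4), (5,1), (6,1), (6,2), (6,4), (7,1), (7,2), (7,3) — 13 in total.

13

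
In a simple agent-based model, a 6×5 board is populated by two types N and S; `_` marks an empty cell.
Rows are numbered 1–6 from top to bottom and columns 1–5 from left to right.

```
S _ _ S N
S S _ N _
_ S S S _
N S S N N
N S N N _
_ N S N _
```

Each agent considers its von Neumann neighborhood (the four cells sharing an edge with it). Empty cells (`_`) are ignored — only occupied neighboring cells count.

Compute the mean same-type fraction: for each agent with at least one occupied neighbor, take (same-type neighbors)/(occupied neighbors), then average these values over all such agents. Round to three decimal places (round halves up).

0.528

Row 1: (1,1)S 1/1 · (1,4)S 0/2 · (1,5)N 0/1
Row 2: (2,1)S 2/2 · (2,2)S 2/2 · (2,4)N 0/2
Row 3: (3,2)S 3/3 · (3,3)S 3/3 · (3,4)S 1/3
Row 4: (4,1)N 1/2 · (4,2)S 3/4 · (4,3)S 2/4 · (4,4)N 2/4 · (4,5)N 1/1
Row 5: (5,1)N 1/2 · (5,2)S 1/4 · (5,3)N 1/4 · (5,4)N 3/3
Row 6: (6,2)N 0/2 · (6,3)S 0/3 · (6,4)N 1/2
Sum over 21 agents: 1/1 + 0/2 + 0/1 + 2/2 + 2/2 + 0/2 + 3/3 + 3/3 + 1/3 + 1/2 + 3/4 + 2/4 + 2/4 + 1/1 + 1/2 + 1/4 + 1/4 + 3/3 + 0/2 + 0/3 + 1/2 = 133/12; mean = 133/12 ÷ 21 = 19/36 = 0.527777… → 0.528.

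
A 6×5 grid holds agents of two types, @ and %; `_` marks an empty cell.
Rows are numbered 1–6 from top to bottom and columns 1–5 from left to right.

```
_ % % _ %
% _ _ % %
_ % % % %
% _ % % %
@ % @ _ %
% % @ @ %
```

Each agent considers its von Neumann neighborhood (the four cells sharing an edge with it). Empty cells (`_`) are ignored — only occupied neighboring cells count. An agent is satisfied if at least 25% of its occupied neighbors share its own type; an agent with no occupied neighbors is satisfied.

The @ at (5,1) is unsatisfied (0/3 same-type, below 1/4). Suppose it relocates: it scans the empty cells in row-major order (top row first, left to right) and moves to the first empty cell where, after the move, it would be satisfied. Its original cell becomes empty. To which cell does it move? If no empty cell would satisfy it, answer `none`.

Vacating (5,1). Empty cells in order:
  (1,1): 0/2 same-type → still unsatisfied.
  (1,4): 0/3 same-type → still unsatisfied.
  (2,2): 0/3 same-type → still unsatisfied.
  (2,3): 0/3 same-type → still unsatisfied.
  (3,1): 0/3 same-type → still unsatisfied.
  (4,2): 0/4 same-type → still unsatisfied.
  (5,4): 2/4 same-type → satisfied — stop here.

(5,4)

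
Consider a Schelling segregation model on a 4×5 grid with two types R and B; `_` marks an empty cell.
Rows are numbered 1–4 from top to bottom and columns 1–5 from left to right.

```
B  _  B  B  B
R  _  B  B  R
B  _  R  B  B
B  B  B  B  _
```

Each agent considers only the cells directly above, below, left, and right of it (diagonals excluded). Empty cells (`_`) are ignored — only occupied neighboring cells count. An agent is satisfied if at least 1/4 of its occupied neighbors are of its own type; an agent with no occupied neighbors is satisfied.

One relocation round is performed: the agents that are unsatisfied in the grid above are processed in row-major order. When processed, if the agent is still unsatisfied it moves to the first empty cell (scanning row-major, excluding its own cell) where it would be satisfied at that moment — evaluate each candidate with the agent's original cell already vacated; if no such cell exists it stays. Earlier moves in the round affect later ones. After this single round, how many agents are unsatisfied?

0

Initially unsatisfied (in order): (1,1), (2,1), (2,5), (3,3).
  (1,1) → (1,2).
  (2,1) → (3,2).
  (2,5) → (2,2).
  (3,3): now satisfied by earlier moves; stays.
Resulting grid:
_ B B B B
_ R B B _
B R R B B
B B B B _
All satisfied now.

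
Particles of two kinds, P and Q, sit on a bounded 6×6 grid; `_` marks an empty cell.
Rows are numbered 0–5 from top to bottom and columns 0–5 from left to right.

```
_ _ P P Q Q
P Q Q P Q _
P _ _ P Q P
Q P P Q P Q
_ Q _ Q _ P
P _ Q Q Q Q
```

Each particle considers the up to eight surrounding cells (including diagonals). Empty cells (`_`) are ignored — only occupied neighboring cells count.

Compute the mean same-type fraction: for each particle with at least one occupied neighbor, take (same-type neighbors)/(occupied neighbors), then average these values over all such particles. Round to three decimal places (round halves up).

Row 0: (0,2)P 2/4 · (0,3)P 2/5 · (0,4)Q 2/4 · (0,5)Q 2/2
Row 1: (1,0)P 1/2 · (1,1)Q 1/4 · (1,2)Q 1/5 · (1,3)P 3/7 · (1,4)Q 3/7
Row 2: (2,0)P 2/4 · (2,3)P 3/7 · (2,4)Q 3/7 · (2,5)P 1/4
Row 3: (3,0)Q 1/3 · (3,1)P 2/4 · (3,2)P 2/5 · (3,3)Q 2/5 · (3,4)P 3/7 · (3,5)Q 1/4
Row 4: (4,1)Q 2/5 · (4,3)Q 4/6 · (4,5)P 1/4
Row 5: (5,0)P 0/1 · (5,2)Q 3/3 · (5,3)Q 3/3 · (5,4)Q 3/4 · (5,5)Q 1/2
Sum over 27 particles: 2/4 + 2/5 + 2/4 + 2/2 + 1/2 + 1/4 + 1/5 + 3/7 + 3/7 + 2/4 + 3/7 + 3/7 + 1/4 + 1/3 + 2/4 + 2/5 + 2/5 + 3/7 + 1/4 + 2/5 + 4/6 + 1/4 + 0/1 + 3/3 + 3/3 + 3/4 + 1/2 = 1777/140; mean = 1777/140 ÷ 27 = 1777/3780 = 0.470105… → 0.470.

0.470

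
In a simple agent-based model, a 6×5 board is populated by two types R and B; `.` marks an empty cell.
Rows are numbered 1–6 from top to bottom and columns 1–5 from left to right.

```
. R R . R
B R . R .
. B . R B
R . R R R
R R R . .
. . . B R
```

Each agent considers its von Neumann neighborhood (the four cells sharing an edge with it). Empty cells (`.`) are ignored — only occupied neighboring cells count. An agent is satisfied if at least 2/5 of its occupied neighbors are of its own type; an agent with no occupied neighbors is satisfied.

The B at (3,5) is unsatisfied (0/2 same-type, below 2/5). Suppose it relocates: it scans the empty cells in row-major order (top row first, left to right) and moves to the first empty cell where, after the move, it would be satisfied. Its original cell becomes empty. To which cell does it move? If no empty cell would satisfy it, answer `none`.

Vacating (3,5). Empty cells in order:
  (1,1): 1/2 same-type → satisfied — stop here.

(1,1)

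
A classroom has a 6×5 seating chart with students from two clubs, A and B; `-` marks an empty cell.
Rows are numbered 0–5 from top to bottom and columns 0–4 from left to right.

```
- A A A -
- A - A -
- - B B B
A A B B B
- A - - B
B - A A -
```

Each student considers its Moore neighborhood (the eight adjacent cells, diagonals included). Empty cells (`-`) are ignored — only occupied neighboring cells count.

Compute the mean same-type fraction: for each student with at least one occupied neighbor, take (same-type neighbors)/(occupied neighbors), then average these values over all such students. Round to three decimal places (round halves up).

(0,1)A 2/2
(0,2)A 4/4
(0,3)A 2/2
(1,1)A 2/3
(1,3)A 2/5
(2,2)B 3/6
(2,3)B 5/6
(2,4)B 3/4
(3,0)A 2/2
(3,1)A 2/4
(3,2)B 3/5
(3,3)B 6/6
(3,4)B 4/4
(4,1)A 3/5
(4,4)B 2/3
(5,0)B 0/1
(5,2)A 2/2
(5,3)A 1/2
Sum over 18 students: 2/2 + 4/4 + 2/2 + 2/3 + 2/5 + 3/6 + 5/6 + 3/4 + 2/2 + 2/4 + 3/5 + 6/6 + 4/4 + 3/5 + 2/3 + 0/1 + 2/2 + 1/2 = 781/60; mean = 781/60 ÷ 18 = 781/1080 = 0.723148… → 0.723.

0.723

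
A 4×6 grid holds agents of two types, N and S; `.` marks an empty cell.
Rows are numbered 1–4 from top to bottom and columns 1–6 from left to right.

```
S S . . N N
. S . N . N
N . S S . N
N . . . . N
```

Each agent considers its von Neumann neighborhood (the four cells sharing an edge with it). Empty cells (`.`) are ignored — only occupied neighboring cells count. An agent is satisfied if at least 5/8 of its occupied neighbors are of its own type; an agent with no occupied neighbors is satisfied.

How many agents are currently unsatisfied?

2

Row 1: (1,1)S 1/1 ok · (1,2)S 2/2 ok · (1,5)N 1/1 ok · (1,6)N 2/2 ok
Row 2: (2,2)S 1/1 ok · (2,4)N 0/1 unhappy · (2,6)N 2/2 ok
Row 3: (3,1)N 1/1 ok · (3,3)S 1/1 ok · (3,4)S 1/2 unhappy · (3,6)N 2/2 ok
Row 4: (4,1)N 1/1 ok · (4,6)N 1/1 ok
Unsatisfied: (2,4), (3,4) — 2 in total.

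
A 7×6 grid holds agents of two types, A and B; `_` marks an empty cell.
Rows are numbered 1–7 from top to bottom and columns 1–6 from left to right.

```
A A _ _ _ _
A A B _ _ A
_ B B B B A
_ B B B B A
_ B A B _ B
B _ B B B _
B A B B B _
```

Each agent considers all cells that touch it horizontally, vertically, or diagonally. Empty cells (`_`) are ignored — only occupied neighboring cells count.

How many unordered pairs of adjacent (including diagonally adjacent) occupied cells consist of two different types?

22

Scan each occupied cell's neighbors to the right and below (and the two forward diagonals) so each pair is counted once.
Row 1: A(1,1)–A(1,2)= A(1,1)–A(2,1)= A(1,1)–A(2,2)= A(1,2)–A(2,2)= A(1,2)–B(2,3)≠ A(1,2)–A(2,1)=  → 1/6 unlike.
Row 2: A(2,1)–A(2,2)= A(2,1)–B(3,2)≠ A(2,2)–B(2,3)≠ A(2,2)–B(3,2)≠ A(2,2)–B(3,3)≠ B(2,3)–B(3,3)= B(2,3)–B(3,4)= B(2,3)–B(3,2)= A(2,6)–A(3,6)= A(2,6)–B(3,5)≠  → 5/10 unlike.
Row 3: B(3,2)–B(3,3)= B(3,2)–B(4,2)= B(3,2)–B(4,3)= B(3,3)–B(3,4)= B(3,3)–B(4,3)= B(3,3)–B(4,4)= B(3,3)–B(4,2)= B(3,4)–B(3,5)= B(3,4)–B(4,4)= B(3,4)–B(4,5)= B(3,4)–B(4,3)= B(3,5)–A(3,6)≠ B(3,5)–B(4,5)= B(3,5)–A(4,6)≠ B(3,5)–B(4,4)= A(3,6)–A(4,6)= A(3,6)–B(4,5)≠  → 3/17 unlike.
Row 4: B(4,2)–B(4,3)= B(4,2)–B(5,2)= B(4,2)–A(5,3)≠ B(4,3)–B(4,4)= B(4,3)–A(5,3)≠ B(4,3)–B(5,4)= B(4,3)–B(5,2)= B(4,4)–B(4,5)= B(4,4)–B(5,4)= B(4,4)–A(5,3)≠ B(4,5)–A(4,6)≠ B(4,5)–B(5,6)= B(4,5)–B(5,4)= A(4,6)–B(5,6)≠  → 5/14 unlike.
Row 5: B(5,2)–A(5,3)≠ B(5,2)–B(6,3)= B(5,2)–B(6,1)= A(5,3)–B(5,4)≠ A(5,3)–B(6,3)≠ A(5,3)–B(6,4)≠ B(5,4)–B(6,4)= B(5,4)–B(6,5)= B(5,4)–B(6,3)= B(5,6)–B(6,5)=  → 4/10 unlike.
Row 6: B(6,1)–B(7,1)= B(6,1)–A(7,2)≠ B(6,3)–B(6,4)= B(6,3)–B(7,3)= B(6,3)–B(7,4)= B(6,3)–A(7,2)≠ B(6,4)–B(6,5)= B(6,4)–B(7,4)= B(6,4)–B(7,5)= B(6,4)–B(7,3)= B(6,5)–B(7,5)= B(6,5)–B(7,4)=  → 2/12 unlike.
Row 7: B(7,1)–A(7,2)≠ A(7,2)–B(7,3)≠ B(7,3)–B(7,4)= B(7,4)–B(7,5)=  → 2/4 unlike.
Total adjacent occupied pairs: 73; unlike-type pairs: 22.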